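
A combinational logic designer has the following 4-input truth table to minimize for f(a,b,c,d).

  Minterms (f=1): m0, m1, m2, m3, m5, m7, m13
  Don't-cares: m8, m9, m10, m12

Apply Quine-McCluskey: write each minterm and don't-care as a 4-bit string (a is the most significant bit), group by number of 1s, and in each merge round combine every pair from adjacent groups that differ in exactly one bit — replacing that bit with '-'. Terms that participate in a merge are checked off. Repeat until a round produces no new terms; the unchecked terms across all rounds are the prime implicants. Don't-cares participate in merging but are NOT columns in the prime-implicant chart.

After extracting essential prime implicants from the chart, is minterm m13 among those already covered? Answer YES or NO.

NO

size-2^0 implicants → 0000(✓)  0001(✓)  0010(✓)  0011(✓)  0101(✓)  0111(✓)  1000(✓)  1001(✓)  1010(✓)  1100(✓)  1101(✓)
size-2^1 implicants → -000(✓)  -001(✓)  -010(✓)  -101(✓)  0-01(✓)  0-11(✓)  00-0(✓)  00-1(✓)  000-(✓)  001-(✓)  01-1(✓)  1-00(✓)  1-01(✓)  10-0(✓)  100-(✓)  110-(✓)
size-2^2 implicants → --01  -0-0  -00-  0--1  00--  1-0-
Unchecked terms (primes): --01, -0-0, -00-, 0--1, 00--, 1-0-
Minterm coverage:
  m0 ⊆ -0-0,-00-,00--
  m1 ⊆ --01,-00-,0--1,00--
  m2 ⊆ -0-0,00--
  m3 ⊆ 0--1,00--
  m5 ⊆ --01,0--1
  m7 ⊆ 0--1 [E]
  m13 ⊆ --01,1-0-
E = {0--1}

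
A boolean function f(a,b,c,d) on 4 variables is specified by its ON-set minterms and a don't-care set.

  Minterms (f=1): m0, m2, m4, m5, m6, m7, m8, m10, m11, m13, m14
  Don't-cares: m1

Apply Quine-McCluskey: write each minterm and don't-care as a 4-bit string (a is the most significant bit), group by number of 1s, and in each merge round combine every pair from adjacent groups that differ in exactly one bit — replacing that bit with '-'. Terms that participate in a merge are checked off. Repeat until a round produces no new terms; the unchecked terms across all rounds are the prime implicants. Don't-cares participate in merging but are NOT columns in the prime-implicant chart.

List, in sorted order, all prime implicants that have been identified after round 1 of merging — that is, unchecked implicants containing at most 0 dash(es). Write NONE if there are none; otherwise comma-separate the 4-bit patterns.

[col 0] 0000*, 0001*, 0010*, 0100*, 0101*, 0110*, 0111*, 1000*, 1010*, 1011*, 1101*, 1110*
[col 1] -000*, -010*, -101, -110*, 0-00*, 0-01*, 0-10*, 00-0*, 000-*, 01-0*, 01-1*, 010-*, 011-*, 1-10*, 10-0*, 101-
[col 2] --10, -0-0, 0--0, 0-0-, 01--
Prime implicants: --10, -0-0, -101, 0--0, 0-0-, 01--, 101-

NONE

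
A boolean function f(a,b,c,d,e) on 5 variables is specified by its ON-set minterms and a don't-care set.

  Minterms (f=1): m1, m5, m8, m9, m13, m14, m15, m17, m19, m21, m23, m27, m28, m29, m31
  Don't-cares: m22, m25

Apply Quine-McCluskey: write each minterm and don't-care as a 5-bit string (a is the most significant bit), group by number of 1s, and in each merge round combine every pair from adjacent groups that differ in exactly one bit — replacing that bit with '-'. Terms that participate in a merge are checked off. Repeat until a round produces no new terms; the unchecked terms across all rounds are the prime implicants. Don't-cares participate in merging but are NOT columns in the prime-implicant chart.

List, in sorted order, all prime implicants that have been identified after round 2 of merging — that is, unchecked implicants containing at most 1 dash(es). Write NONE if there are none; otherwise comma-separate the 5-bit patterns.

0100-, 0111-, 1011-, 1110-

[col 0] 00001*, 00101*, 01000*, 01001*, 01101*, 01110*, 01111*, 10001*, 10011*, 10101*, 10110*, 10111*, 11001*, 11011*, 11100*, 11101*, 11111*
[col 1] -0001*, -0101*, -1001*, -1101*, -1111*, 0-001*, 0-101*, 00-01*, 01-01*, 0100-, 011-1*, 0111-, 1-001*, 1-011*, 1-101*, 1-111*, 10-01*, 10-11*, 100-1*, 101-1*, 1011-, 11-01*, 11-11*, 110-1*, 111-1*, 1110-
[col 2] --001*, --101*, -0-01*, -1-01*, -11-1, 0--01*, 1--01*, 1--11*, 1-0-1*, 1-1-1*, 10--1*, 11--1*
[col 3] ---01, 1---1
Prime implicants: ---01, -11-1, 0100-, 0111-, 1---1, 1011-, 1110-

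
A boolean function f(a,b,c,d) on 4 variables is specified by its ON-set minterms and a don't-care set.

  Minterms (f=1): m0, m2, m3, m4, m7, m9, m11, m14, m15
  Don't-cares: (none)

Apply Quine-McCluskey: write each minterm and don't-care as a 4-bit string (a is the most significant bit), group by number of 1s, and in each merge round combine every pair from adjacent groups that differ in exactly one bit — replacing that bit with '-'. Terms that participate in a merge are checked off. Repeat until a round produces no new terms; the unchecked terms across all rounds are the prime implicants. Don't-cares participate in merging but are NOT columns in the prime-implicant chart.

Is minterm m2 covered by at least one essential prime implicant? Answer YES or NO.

NO

size-2^0 implicants → 0000(✓)  0010(✓)  0011(✓)  0100(✓)  0111(✓)  1001(✓)  1011(✓)  1110(✓)  1111(✓)
size-2^1 implicants → -011(✓)  -111(✓)  0-00  0-11(✓)  00-0  001-  1-11(✓)  10-1  111-
size-2^2 implicants → --11
Unchecked terms (primes): --11, 0-00, 00-0, 001-, 10-1, 111-
Minterm coverage:
  m0 ⊆ 0-00,00-0
  m2 ⊆ 00-0,001-
  m3 ⊆ --11,001-
  m4 ⊆ 0-00 [E]
  m7 ⊆ --11 [E]
  m9 ⊆ 10-1 [E]
  m11 ⊆ --11,10-1
  m14 ⊆ 111- [E]
  m15 ⊆ --11,111-
E = {--11, 0-00, 10-1, 111-}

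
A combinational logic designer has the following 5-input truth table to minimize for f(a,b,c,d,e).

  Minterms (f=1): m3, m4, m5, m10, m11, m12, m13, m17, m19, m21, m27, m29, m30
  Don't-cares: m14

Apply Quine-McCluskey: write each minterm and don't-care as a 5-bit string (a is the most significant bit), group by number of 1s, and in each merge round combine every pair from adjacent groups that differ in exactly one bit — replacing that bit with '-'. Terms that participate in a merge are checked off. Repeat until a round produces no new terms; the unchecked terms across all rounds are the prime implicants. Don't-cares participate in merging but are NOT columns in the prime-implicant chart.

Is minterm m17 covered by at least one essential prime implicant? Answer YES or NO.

Round 0: 00011✓ 00100✓ 00101✓ 01010✓ 01011✓ 01100✓ 01101✓ 01110✓ 10001✓ 10011✓ 10101✓ 11011✓ 11101✓ 11110✓
Round 1: -0011✓ -0101✓ -1011✓ -1101✓ -1110 0-011✓ 0-100✓ 0-101✓ 0010-✓ 01-10 0101- 011-0 0110-✓ 1-011✓ 1-101✓ 10-01 100-1
Round 2: --011 --101 0-10-
PIs = {--011, --101, -1110, 0-10-, 01-10, 0101-, 011-0, 10-01, 100-1}
Coverage chart:
  m3: --011 ←essential
  m4: 0-10- ←essential
  m5: --101,0-10-
  m10: 01-10,0101-
  m11: --011,0101-
  m12: 0-10-,011-0
  m13: --101,0-10-
  m17: 10-01,100-1
  m19: --011,100-1
  m21: --101,10-01
  m27: --011 ←essential
  m29: --101 ←essential
  m30: -1110 ←essential
Essential: --011, --101, -1110, 0-10-

NO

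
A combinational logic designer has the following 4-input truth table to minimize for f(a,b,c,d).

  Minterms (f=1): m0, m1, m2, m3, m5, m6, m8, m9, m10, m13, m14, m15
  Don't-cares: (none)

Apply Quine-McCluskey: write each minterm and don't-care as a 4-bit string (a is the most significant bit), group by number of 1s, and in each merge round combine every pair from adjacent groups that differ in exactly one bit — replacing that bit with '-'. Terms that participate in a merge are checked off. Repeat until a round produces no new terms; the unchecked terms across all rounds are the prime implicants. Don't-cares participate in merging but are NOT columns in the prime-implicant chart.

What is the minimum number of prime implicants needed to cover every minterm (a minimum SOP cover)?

5

[col 0] 0000*, 0001*, 0010*, 0011*, 0101*, 0110*, 1000*, 1001*, 1010*, 1101*, 1110*, 1111*
[col 1] -000*, -001*, -010*, -101*, -110*, 0-01*, 0-10*, 00-0*, 00-1*, 000-*, 001-*, 1-01*, 1-10*, 10-0*, 100-*, 11-1, 111-
[col 2] --01, --10, -0-0, -00-, 00--
Prime implicants: --01, --10, -0-0, -00-, 00--, 11-1, 111-
PI chart (minterm → PIs covering it):
  0 | -0-0,-00-,00--
  1 | --01,-00-,00--
  2 | --10,-0-0,00--
  3 | 00--  (sole → essential)
  5 | --01  (sole → essential)
  6 | --10  (sole → essential)
  8 | -0-0,-00-
  9 | --01,-00-
  10 | --10,-0-0
  13 | --01,11-1
  14 | --10,111-
  15 | 11-1,111-
Essential prime implicants: --01, --10, 00--
Petrick residual → -0-0, 11-1
Minimum SOP uses 5 PIs: c'd + cd' + b'd' + a'b' + abd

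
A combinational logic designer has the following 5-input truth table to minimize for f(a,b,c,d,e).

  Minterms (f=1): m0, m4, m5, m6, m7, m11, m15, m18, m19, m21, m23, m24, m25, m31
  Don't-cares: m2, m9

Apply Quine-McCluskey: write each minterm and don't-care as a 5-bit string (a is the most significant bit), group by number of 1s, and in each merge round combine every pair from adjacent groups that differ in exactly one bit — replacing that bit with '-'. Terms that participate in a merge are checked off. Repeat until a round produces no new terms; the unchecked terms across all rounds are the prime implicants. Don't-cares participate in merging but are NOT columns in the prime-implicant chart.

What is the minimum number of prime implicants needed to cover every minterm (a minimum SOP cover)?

[col 0] 00000*, 00010*, 00100*, 00101*, 00110*, 00111*, 01001*, 01011*, 01111*, 10010*, 10011*, 10101*, 10111*, 11000*, 11001*, 11111*
[col 1] -0010, -0101*, -0111*, -1001, -1111*, 0-111*, 00-00*, 00-10*, 000-0*, 001-0*, 001-1*, 0010-*, 0011-*, 01-11, 010-1, 1-111*, 10-11, 1001-, 101-1*, 1100-
[col 2] --111, -01-1, 00--0, 001--
Prime implicants: --111, -0010, -01-1, -1001, 00--0, 001--, 01-11, 010-1, 10-11, 1001-, 1100-
PI chart (minterm → PIs covering it):
  0 | 00--0  (sole → essential)
  4 | 00--0,001--
  5 | -01-1,001--
  6 | 00--0,001--
  7 | --111,-01-1,001--
  11 | 01-11,010-1
  15 | --111,01-11
  18 | -0010,1001-
  19 | 10-11,1001-
  21 | -01-1  (sole → essential)
  23 | --111,-01-1,10-11
  24 | 1100-  (sole → essential)
  25 | -1001,1100-
  31 | --111  (sole → essential)
Essential prime implicants: --111, -01-1, 00--0, 1100-
Petrick residual → 01-11, 1001-
Minimum SOP uses 6 PIs: cde + b'ce + a'b'e' + a'bde + ab'c'd + abc'd'

6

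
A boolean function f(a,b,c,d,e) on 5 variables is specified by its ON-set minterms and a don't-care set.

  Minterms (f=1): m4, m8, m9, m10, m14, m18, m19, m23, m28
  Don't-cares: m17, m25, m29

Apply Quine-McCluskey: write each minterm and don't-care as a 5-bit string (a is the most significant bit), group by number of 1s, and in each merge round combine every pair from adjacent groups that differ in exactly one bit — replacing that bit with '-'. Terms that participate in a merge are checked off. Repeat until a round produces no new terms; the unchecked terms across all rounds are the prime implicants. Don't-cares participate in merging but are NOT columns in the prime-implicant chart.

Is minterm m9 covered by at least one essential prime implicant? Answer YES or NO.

NO

size-2^0 implicants → 00100  01000(✓)  01001(✓)  01010(✓)  01110(✓)  10001(✓)  10010(✓)  10011(✓)  10111(✓)  11001(✓)  11100(✓)  11101(✓)
size-2^1 implicants → -1001  01-10  010-0  0100-  1-001  10-11  100-1  1001-  11-01  1110-
Unchecked terms (primes): -1001, 00100, 01-10, 010-0, 0100-, 1-001, 10-11, 100-1, 1001-, 11-01, 1110-
Minterm coverage:
  m4 ⊆ 00100 [E]
  m8 ⊆ 010-0,0100-
  m9 ⊆ -1001,0100-
  m10 ⊆ 01-10,010-0
  m14 ⊆ 01-10 [E]
  m18 ⊆ 1001- [E]
  m19 ⊆ 10-11,100-1,1001-
  m23 ⊆ 10-11 [E]
  m28 ⊆ 1110- [E]
E = {00100, 01-10, 10-11, 1001-, 1110-}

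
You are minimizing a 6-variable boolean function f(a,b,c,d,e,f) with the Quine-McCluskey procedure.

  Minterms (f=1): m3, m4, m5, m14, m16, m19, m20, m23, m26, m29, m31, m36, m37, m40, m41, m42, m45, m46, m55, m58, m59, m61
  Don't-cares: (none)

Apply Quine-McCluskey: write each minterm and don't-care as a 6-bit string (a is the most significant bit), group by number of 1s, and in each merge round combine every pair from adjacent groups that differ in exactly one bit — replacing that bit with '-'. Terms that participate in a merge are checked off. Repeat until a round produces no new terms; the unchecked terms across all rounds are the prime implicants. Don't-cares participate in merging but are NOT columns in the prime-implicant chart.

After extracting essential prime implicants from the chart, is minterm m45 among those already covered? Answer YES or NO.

NO

size-2^0 implicants → 000011(✓)  000100(✓)  000101(✓)  001110(✓)  010000(✓)  010011(✓)  010100(✓)  010111(✓)  011010(✓)  011101(✓)  011111(✓)  100100(✓)  100101(✓)  101000(✓)  101001(✓)  101010(✓)  101101(✓)  101110(✓)  110111(✓)  111010(✓)  111011(✓)  111101(✓)
size-2^1 implicants → -00100(✓)  -00101(✓)  -01110  -10111  -11010  -11101  0-0011  0-0100  00010-(✓)  01-111  010-00  010-11  0111-1  1-1010  1-1101  10-101  10010-(✓)  101-01  101-10  1010-0  10100-  11101-
size-2^2 implicants → -0010-
Unchecked terms (primes): -0010-, -01110, -10111, -11010, -11101, 0-0011, 0-0100, 01-111, 010-00, 010-11, 0111-1, 1-1010, 1-1101, 10-101, 101-01, 101-10, 1010-0, 10100-, 11101-
Minterm coverage:
  m3 ⊆ 0-0011 [E]
  m4 ⊆ -0010-,0-0100
  m5 ⊆ -0010- [E]
  m14 ⊆ -01110 [E]
  m16 ⊆ 010-00 [E]
  m19 ⊆ 0-0011,010-11
  m20 ⊆ 0-0100,010-00
  m23 ⊆ -10111,01-111,010-11
  m26 ⊆ -11010 [E]
  m29 ⊆ -11101,0111-1
  m31 ⊆ 01-111,0111-1
  m36 ⊆ -0010- [E]
  m37 ⊆ -0010-,10-101
  m40 ⊆ 1010-0,10100-
  m41 ⊆ 101-01,10100-
  m42 ⊆ 1-1010,101-10,1010-0
  m45 ⊆ 1-1101,10-101,101-01
  m46 ⊆ -01110,101-10
  m55 ⊆ -10111 [E]
  m58 ⊆ -11010,1-1010,11101-
  m59 ⊆ 11101- [E]
  m61 ⊆ -11101,1-1101
E = {-0010-, -01110, -10111, -11010, 0-0011, 010-00, 11101-}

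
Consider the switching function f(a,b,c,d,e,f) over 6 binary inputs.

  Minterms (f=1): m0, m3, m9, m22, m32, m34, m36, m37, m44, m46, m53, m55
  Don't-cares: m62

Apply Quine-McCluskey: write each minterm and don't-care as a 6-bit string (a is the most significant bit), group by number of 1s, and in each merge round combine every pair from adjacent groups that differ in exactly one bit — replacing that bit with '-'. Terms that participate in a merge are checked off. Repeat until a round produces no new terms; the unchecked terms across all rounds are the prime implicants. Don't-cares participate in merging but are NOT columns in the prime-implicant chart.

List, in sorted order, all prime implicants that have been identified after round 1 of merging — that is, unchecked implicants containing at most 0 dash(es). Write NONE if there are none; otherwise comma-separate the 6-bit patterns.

000011, 001001, 010110

size-2^0 implicants → 000000(✓)  000011  001001  010110  100000(✓)  100010(✓)  100100(✓)  100101(✓)  101100(✓)  101110(✓)  110101(✓)  110111(✓)  111110(✓)
size-2^1 implicants → -00000  1-0101  1-1110  10-100  100-00  1000-0  10010-  1011-0  1101-1
Unchecked terms (primes): -00000, 000011, 001001, 010110, 1-0101, 1-1110, 10-100, 100-00, 1000-0, 10010-, 1011-0, 1101-1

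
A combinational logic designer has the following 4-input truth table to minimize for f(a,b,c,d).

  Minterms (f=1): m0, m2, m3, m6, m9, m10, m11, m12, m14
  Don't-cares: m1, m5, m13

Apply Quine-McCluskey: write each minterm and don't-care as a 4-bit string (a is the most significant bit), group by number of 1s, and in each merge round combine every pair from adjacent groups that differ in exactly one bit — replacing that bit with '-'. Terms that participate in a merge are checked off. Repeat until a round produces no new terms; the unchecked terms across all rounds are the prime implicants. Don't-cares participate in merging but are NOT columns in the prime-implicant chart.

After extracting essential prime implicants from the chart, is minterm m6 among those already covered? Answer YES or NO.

[col 0] 0000*, 0001*, 0010*, 0011*, 0101*, 0110*, 1001*, 1010*, 1011*, 1100*, 1101*, 1110*
[col 1] -001*, -010*, -011*, -101*, -110*, 0-01*, 0-10*, 00-0*, 00-1*, 000-*, 001-*, 1-01*, 1-10*, 10-1*, 101-*, 11-0, 110-
[col 2] --01, --10, -0-1, -01-, 00--
Prime implicants: --01, --10, -0-1, -01-, 00--, 11-0, 110-
PI chart (minterm → PIs covering it):
  0 | 00--  (sole → essential)
  2 | --10,-01-,00--
  3 | -0-1,-01-,00--
  6 | --10  (sole → essential)
  9 | --01,-0-1
  10 | --10,-01-
  11 | -0-1,-01-
  12 | 11-0,110-
  14 | --10,11-0
Essential prime implicants: --10, 00--

YES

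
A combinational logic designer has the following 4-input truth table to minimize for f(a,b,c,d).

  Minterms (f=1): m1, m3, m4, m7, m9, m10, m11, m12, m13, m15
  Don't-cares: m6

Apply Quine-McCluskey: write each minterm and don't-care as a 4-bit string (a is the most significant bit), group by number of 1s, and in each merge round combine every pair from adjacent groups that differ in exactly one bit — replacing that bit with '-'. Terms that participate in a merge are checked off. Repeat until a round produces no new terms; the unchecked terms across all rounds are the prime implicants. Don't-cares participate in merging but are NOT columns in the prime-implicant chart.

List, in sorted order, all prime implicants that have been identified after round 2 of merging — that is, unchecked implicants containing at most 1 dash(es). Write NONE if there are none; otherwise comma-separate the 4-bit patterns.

Round 0: 0001✓ 0011✓ 0100✓ 0110✓ 0111✓ 1001✓ 1010✓ 1011✓ 1100✓ 1101✓ 1111✓
Round 1: -001✓ -011✓ -100 -111✓ 0-11✓ 00-1✓ 01-0 011- 1-01✓ 1-11✓ 10-1✓ 101- 11-1✓ 110-
Round 2: --11 -0-1 1--1
PIs = {--11, -0-1, -100, 01-0, 011-, 1--1, 101-, 110-}

-100, 01-0, 011-, 101-, 110-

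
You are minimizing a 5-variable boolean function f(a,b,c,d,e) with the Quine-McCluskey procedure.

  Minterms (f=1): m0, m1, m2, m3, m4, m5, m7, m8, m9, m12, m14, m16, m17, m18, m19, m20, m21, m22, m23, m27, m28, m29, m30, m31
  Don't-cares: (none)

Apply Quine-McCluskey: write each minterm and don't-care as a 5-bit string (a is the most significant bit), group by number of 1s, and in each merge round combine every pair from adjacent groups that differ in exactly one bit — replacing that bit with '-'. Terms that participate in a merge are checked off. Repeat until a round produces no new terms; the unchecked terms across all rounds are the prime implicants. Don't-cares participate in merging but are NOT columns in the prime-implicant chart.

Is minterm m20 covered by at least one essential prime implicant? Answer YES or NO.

size-2^0 implicants → 00000(✓)  00001(✓)  00010(✓)  00011(✓)  00100(✓)  00101(✓)  00111(✓)  01000(✓)  01001(✓)  01100(✓)  01110(✓)  10000(✓)  10001(✓)  10010(✓)  10011(✓)  10100(✓)  10101(✓)  10110(✓)  10111(✓)  11011(✓)  11100(✓)  11101(✓)  11110(✓)  11111(✓)
size-2^1 implicants → -0000(✓)  -0001(✓)  -0010(✓)  -0011(✓)  -0100(✓)  -0101(✓)  -0111(✓)  -1100(✓)  -1110(✓)  0-000(✓)  0-001(✓)  0-100(✓)  00-00(✓)  00-01(✓)  00-11(✓)  000-0(✓)  000-1(✓)  0000-(✓)  0001-(✓)  001-1(✓)  0010-(✓)  01-00(✓)  0100-(✓)  011-0(✓)  1-011(✓)  1-100(✓)  1-101(✓)  1-110(✓)  1-111(✓)  10-00(✓)  10-01(✓)  10-10(✓)  10-11(✓)  100-0(✓)  100-1(✓)  1000-(✓)  1001-(✓)  101-0(✓)  101-1(✓)  1010-(✓)  1011-(✓)  11-11(✓)  111-0(✓)  111-1(✓)  1110-(✓)  1111-(✓)
size-2^2 implicants → --100  -0-00(✓)  -0-01(✓)  -0-11(✓)  -00-0(✓)  -00-1(✓)  -000-(✓)  -001-(✓)  -01-1(✓)  -010-(✓)  -11-0  0--00  0-00-  00--1(✓)  00-0-(✓)  000--(✓)  1--11  1-1-0(✓)  1-1-1(✓)  1-10-(✓)  1-11-(✓)  10--0(✓)  10--1(✓)  10-0-(✓)  10-1-(✓)  100--(✓)  101--(✓)  111--(✓)
size-2^3 implicants → -0--1  -0-0-  -00--  1-1--  10---
Unchecked terms (primes): --100, -0--1, -0-0-, -00--, -11-0, 0--00, 0-00-, 1--11, 1-1--, 10---
Minterm coverage:
  m0 ⊆ -0-0-,-00--,0--00,0-00-
  m1 ⊆ -0--1,-0-0-,-00--,0-00-
  m2 ⊆ -00-- [E]
  m3 ⊆ -0--1,-00--
  m4 ⊆ --100,-0-0-,0--00
  m5 ⊆ -0--1,-0-0-
  m7 ⊆ -0--1 [E]
  m8 ⊆ 0--00,0-00-
  m9 ⊆ 0-00- [E]
  m12 ⊆ --100,-11-0,0--00
  m14 ⊆ -11-0 [E]
  m16 ⊆ -0-0-,-00--,10---
  m17 ⊆ -0--1,-0-0-,-00--,10---
  m18 ⊆ -00--,10---
  m19 ⊆ -0--1,-00--,1--11,10---
  m20 ⊆ --100,-0-0-,1-1--,10---
  m21 ⊆ -0--1,-0-0-,1-1--,10---
  m22 ⊆ 1-1--,10---
  m23 ⊆ -0--1,1--11,1-1--,10---
  m27 ⊆ 1--11 [E]
  m28 ⊆ --100,-11-0,1-1--
  m29 ⊆ 1-1-- [E]
  m30 ⊆ -11-0,1-1--
  m31 ⊆ 1--11,1-1--
E = {-0--1, -00--, -11-0, 0-00-, 1--11, 1-1--}

YES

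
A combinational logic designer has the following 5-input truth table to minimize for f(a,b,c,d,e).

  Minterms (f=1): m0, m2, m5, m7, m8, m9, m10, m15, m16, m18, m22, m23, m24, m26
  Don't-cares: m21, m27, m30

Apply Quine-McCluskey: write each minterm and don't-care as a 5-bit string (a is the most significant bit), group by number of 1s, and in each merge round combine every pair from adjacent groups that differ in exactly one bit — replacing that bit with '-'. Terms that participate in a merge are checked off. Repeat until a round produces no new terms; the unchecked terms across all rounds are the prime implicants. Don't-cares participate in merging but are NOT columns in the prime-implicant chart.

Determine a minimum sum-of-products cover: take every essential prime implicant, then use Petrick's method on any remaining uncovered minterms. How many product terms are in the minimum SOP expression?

size-2^0 implicants → 00000(✓)  00010(✓)  00101(✓)  00111(✓)  01000(✓)  01001(✓)  01010(✓)  01111(✓)  10000(✓)  10010(✓)  10101(✓)  10110(✓)  10111(✓)  11000(✓)  11010(✓)  11011(✓)  11110(✓)
size-2^1 implicants → -0000(✓)  -0010(✓)  -0101(✓)  -0111(✓)  -1000(✓)  -1010(✓)  0-000(✓)  0-010(✓)  0-111  000-0(✓)  001-1(✓)  010-0(✓)  0100-  1-000(✓)  1-010(✓)  1-110(✓)  10-10(✓)  100-0(✓)  101-1(✓)  1011-  11-10(✓)  110-0(✓)  1101-
size-2^2 implicants → --000(✓)  --010(✓)  -00-0(✓)  -01-1  -10-0(✓)  0-0-0(✓)  1--10  1-0-0(✓)
size-2^3 implicants → --0-0
Unchecked terms (primes): --0-0, -01-1, 0-111, 0100-, 1--10, 1011-, 1101-
Minterm coverage:
  m0 ⊆ --0-0 [E]
  m2 ⊆ --0-0 [E]
  m5 ⊆ -01-1 [E]
  m7 ⊆ -01-1,0-111
  m8 ⊆ --0-0,0100-
  m9 ⊆ 0100- [E]
  m10 ⊆ --0-0 [E]
  m15 ⊆ 0-111 [E]
  m16 ⊆ --0-0 [E]
  m18 ⊆ --0-0,1--10
  m22 ⊆ 1--10,1011-
  m23 ⊆ -01-1,1011-
  m24 ⊆ --0-0 [E]
  m26 ⊆ --0-0,1--10,1101-
E = {--0-0, -01-1, 0-111, 0100-}
Petrick residual → 1--10
Cover = c'e' + b'ce + a'cde + a'bc'd' + ade'  |cover|=5

5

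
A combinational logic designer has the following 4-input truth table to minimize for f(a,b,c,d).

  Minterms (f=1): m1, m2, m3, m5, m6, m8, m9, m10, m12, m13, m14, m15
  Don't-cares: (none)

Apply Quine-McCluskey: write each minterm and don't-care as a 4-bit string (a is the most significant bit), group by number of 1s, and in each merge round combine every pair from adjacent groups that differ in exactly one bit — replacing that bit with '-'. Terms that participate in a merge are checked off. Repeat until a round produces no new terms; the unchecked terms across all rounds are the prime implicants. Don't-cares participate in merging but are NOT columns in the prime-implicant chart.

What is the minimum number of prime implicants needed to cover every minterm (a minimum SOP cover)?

5

Round 0: 0001✓ 0010✓ 0011✓ 0101✓ 0110✓ 1000✓ 1001✓ 1010✓ 1100✓ 1101✓ 1110✓ 1111✓
Round 1: -001✓ -010✓ -101✓ -110✓ 0-01✓ 0-10✓ 00-1 001- 1-00✓ 1-01✓ 1-10✓ 10-0✓ 100-✓ 11-0✓ 11-1✓ 110-✓ 111-✓
Round 2: --01 --10 1--0 1-0- 11--
PIs = {--01, --10, 00-1, 001-, 1--0, 1-0-, 11--}
Coverage chart:
  m1: --01,00-1
  m2: --10,001-
  m3: 00-1,001-
  m5: --01 ←essential
  m6: --10 ←essential
  m8: 1--0,1-0-
  m9: --01,1-0-
  m10: --10,1--0
  m12: 1--0,1-0-,11--
  m13: --01,1-0-,11--
  m14: --10,1--0,11--
  m15: 11-- ←essential
Essential: --01, --10, 11--
Petrick residual → 00-1, 1--0
Min cover (5 terms): c'd + cd' + a'b'd + ad' + ab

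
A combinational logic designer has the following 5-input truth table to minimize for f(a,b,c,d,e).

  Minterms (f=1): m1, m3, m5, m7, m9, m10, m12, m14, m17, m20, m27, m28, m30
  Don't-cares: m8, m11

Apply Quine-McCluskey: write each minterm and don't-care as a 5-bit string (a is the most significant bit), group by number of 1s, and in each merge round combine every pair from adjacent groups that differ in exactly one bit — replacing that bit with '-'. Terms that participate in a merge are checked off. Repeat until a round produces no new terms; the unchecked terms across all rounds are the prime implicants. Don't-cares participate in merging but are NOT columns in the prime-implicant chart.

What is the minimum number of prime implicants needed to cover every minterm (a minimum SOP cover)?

Round 0: 00001✓ 00011✓ 00101✓ 00111✓ 01000✓ 01001✓ 01010✓ 01011✓ 01100✓ 01110✓ 10001✓ 10100✓ 11011✓ 11100✓ 11110✓
Round 1: -0001 -1011 -1100✓ -1110✓ 0-001✓ 0-011✓ 00-01✓ 00-11✓ 000-1✓ 001-1✓ 01-00✓ 01-10✓ 010-0✓ 010-1✓ 0100-✓ 0101-✓ 011-0✓ 1-100 111-0✓
Round 2: -11-0 0-0-1 00--1 01--0 010--
PIs = {-0001, -1011, -11-0, 0-0-1, 00--1, 01--0, 010--, 1-100}
Coverage chart:
  m1: -0001,0-0-1,00--1
  m3: 0-0-1,00--1
  m5: 00--1 ←essential
  m7: 00--1 ←essential
  m9: 0-0-1,010--
  m10: 01--0,010--
  m12: -11-0,01--0
  m14: -11-0,01--0
  m17: -0001 ←essential
  m20: 1-100 ←essential
  m27: -1011 ←essential
  m28: -11-0,1-100
  m30: -11-0 ←essential
Essential: -0001, -1011, -11-0, 00--1, 1-100
Petrick residual → 010--
Min cover (6 terms): b'c'd'e + bc'de + bce' + a'b'e + a'bc' + acd'e'

6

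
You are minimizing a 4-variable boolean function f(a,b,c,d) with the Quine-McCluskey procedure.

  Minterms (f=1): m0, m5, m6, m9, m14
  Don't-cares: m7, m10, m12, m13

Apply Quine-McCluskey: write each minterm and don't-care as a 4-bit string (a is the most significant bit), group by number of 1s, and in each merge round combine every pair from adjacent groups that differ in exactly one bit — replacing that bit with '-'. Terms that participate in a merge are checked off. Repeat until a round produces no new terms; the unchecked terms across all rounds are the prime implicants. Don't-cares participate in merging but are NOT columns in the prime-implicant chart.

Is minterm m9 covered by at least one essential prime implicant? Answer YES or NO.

YES

[col 0] 0000, 0101*, 0110*, 0111*, 1001*, 1010*, 1100*, 1101*, 1110*
[col 1] -101, -110, 01-1, 011-, 1-01, 1-10, 11-0, 110-
Prime implicants: -101, -110, 0000, 01-1, 011-, 1-01, 1-10, 11-0, 110-
PI chart (minterm → PIs covering it):
  0 | 0000  (sole → essential)
  5 | -101,01-1
  6 | -110,011-
  9 | 1-01  (sole → essential)
  14 | -110,1-10,11-0
Essential prime implicants: 0000, 1-01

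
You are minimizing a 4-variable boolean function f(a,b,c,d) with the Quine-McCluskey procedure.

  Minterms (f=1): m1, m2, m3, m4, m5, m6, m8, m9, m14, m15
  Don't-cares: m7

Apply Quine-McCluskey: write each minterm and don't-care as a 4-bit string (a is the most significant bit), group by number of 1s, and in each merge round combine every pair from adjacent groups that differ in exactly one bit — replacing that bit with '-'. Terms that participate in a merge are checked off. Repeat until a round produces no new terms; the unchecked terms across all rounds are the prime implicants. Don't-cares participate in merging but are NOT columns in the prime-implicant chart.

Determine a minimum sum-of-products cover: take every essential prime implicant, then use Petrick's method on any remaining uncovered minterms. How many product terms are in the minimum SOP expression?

size-2^0 implicants → 0001(✓)  0010(✓)  0011(✓)  0100(✓)  0101(✓)  0110(✓)  0111(✓)  1000(✓)  1001(✓)  1110(✓)  1111(✓)
size-2^1 implicants → -001  -110(✓)  -111(✓)  0-01(✓)  0-10(✓)  0-11(✓)  00-1(✓)  001-(✓)  01-0(✓)  01-1(✓)  010-(✓)  011-(✓)  100-  111-(✓)
size-2^2 implicants → -11-  0--1  0-1-  01--
Unchecked terms (primes): -001, -11-, 0--1, 0-1-, 01--, 100-
Minterm coverage:
  m1 ⊆ -001,0--1
  m2 ⊆ 0-1- [E]
  m3 ⊆ 0--1,0-1-
  m4 ⊆ 01-- [E]
  m5 ⊆ 0--1,01--
  m6 ⊆ -11-,0-1-,01--
  m8 ⊆ 100- [E]
  m9 ⊆ -001,100-
  m14 ⊆ -11- [E]
  m15 ⊆ -11- [E]
E = {-11-, 0-1-, 01--, 100-}
Petrick residual → -001
Cover = b'c'd + bc + a'c + a'b + ab'c'  |cover|=5

5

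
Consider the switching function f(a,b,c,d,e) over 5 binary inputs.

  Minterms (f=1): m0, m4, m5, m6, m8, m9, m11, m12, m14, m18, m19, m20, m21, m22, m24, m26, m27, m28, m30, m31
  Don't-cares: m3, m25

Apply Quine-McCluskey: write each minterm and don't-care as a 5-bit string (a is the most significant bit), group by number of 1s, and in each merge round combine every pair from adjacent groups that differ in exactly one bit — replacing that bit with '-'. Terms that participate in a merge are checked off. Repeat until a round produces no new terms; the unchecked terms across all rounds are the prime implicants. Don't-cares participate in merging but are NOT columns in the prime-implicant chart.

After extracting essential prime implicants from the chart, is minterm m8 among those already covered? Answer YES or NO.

YES

Round 0: 00000✓ 00011✓ 00100✓ 00101✓ 00110✓ 01000✓ 01001✓ 01011✓ 01100✓ 01110✓ 10010✓ 10011✓ 10100✓ 10101✓ 10110✓ 11000✓ 11001✓ 11010✓ 11011✓ 11100✓ 11110✓ 11111✓
Round 1: -0011✓ -0100✓ -0101✓ -0110✓ -1000✓ -1001✓ -1011✓ -1100✓ -1110✓ 0-000✓ 0-011✓ 0-100✓ 0-110✓ 00-00✓ 001-0✓ 0010-✓ 01-00✓ 010-1✓ 0100-✓ 011-0✓ 1-010✓ 1-011✓ 1-100✓ 1-110✓ 10-10✓ 1001-✓ 101-0✓ 1010-✓ 11-00✓ 11-10✓ 11-11✓ 110-0✓ 110-1✓ 1100-✓ 1101-✓ 111-0✓ 1111-✓
Round 2: --011 --100✓ --110✓ -01-0✓ -010- -1-00 -10-1 -100- -11-0✓ 0--00 0-1-0✓ 1--10 1-01- 1-1-0✓ 11--0 11-1- 110--
Round 3: --1-0
PIs = {--011, --1-0, -010-, -1-00, -10-1, -100-, 0--00, 1--10, 1-01-, 11--0, 11-1-, 110--}
Coverage chart:
  m0: 0--00 ←essential
  m4: --1-0,-010-,0--00
  m5: -010- ←essential
  m6: --1-0 ←essential
  m8: -1-00,-100-,0--00
  m9: -10-1,-100-
  m11: --011,-10-1
  m12: --1-0,-1-00,0--00
  m14: --1-0 ←essential
  m18: 1--10,1-01-
  m19: --011,1-01-
  m20: --1-0,-010-
  m21: -010- ←essential
  m22: --1-0,1--10
  m24: -1-00,-100-,11--0,110--
  m26: 1--10,1-01-,11--0,11-1-,110--
  m27: --011,-10-1,1-01-,11-1-,110--
  m28: --1-0,-1-00,11--0
  m30: --1-0,1--10,11--0,11-1-
  m31: 11-1- ←essential
Essential: --1-0, -010-, 0--00, 11-1-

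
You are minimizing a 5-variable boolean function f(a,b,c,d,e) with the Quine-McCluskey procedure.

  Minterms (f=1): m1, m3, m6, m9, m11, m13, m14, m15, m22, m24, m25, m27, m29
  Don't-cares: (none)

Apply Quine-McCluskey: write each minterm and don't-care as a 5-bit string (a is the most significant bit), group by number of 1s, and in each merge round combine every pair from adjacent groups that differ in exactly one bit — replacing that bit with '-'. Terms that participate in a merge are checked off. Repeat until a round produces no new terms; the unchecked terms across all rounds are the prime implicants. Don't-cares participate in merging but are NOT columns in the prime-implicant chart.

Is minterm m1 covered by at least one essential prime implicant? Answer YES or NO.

YES

size-2^0 implicants → 00001(✓)  00011(✓)  00110(✓)  01001(✓)  01011(✓)  01101(✓)  01110(✓)  01111(✓)  10110(✓)  11000(✓)  11001(✓)  11011(✓)  11101(✓)
size-2^1 implicants → -0110  -1001(✓)  -1011(✓)  -1101(✓)  0-001(✓)  0-011(✓)  0-110  000-1(✓)  01-01(✓)  01-11(✓)  010-1(✓)  011-1(✓)  0111-  11-01(✓)  110-1(✓)  1100-
size-2^2 implicants → -1-01  -10-1  0-0-1  01--1
Unchecked terms (primes): -0110, -1-01, -10-1, 0-0-1, 0-110, 01--1, 0111-, 1100-
Minterm coverage:
  m1 ⊆ 0-0-1 [E]
  m3 ⊆ 0-0-1 [E]
  m6 ⊆ -0110,0-110
  m9 ⊆ -1-01,-10-1,0-0-1,01--1
  m11 ⊆ -10-1,0-0-1,01--1
  m13 ⊆ -1-01,01--1
  m14 ⊆ 0-110,0111-
  m15 ⊆ 01--1,0111-
  m22 ⊆ -0110 [E]
  m24 ⊆ 1100- [E]
  m25 ⊆ -1-01,-10-1,1100-
  m27 ⊆ -10-1 [E]
  m29 ⊆ -1-01 [E]
E = {-0110, -1-01, -10-1, 0-0-1, 1100-}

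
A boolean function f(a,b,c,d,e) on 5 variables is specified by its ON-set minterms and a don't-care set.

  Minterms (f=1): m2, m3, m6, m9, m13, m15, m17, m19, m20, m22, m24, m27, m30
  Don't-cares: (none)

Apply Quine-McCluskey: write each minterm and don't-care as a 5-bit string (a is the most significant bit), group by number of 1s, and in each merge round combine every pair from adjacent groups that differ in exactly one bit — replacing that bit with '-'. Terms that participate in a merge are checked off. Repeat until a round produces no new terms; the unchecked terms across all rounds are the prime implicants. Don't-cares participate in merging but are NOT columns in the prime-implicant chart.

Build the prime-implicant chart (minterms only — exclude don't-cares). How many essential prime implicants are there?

Round 0: 00010✓ 00011✓ 00110✓ 01001✓ 01101✓ 01111✓ 10001✓ 10011✓ 10100✓ 10110✓ 11000 11011✓ 11110✓
Round 1: -0011 -0110 00-10 0001- 01-01 011-1 1-011 1-110 100-1 101-0
PIs = {-0011, -0110, 00-10, 0001-, 01-01, 011-1, 1-011, 1-110, 100-1, 101-0, 11000}
Coverage chart:
  m2: 00-10,0001-
  m3: -0011,0001-
  m6: -0110,00-10
  m9: 01-01 ←essential
  m13: 01-01,011-1
  m15: 011-1 ←essential
  m17: 100-1 ←essential
  m19: -0011,1-011,100-1
  m20: 101-0 ←essential
  m22: -0110,1-110,101-0
  m24: 11000 ←essential
  m27: 1-011 ←essential
  m30: 1-110 ←essential
Essential: 01-01, 011-1, 1-011, 1-110, 100-1, 101-0, 11000

7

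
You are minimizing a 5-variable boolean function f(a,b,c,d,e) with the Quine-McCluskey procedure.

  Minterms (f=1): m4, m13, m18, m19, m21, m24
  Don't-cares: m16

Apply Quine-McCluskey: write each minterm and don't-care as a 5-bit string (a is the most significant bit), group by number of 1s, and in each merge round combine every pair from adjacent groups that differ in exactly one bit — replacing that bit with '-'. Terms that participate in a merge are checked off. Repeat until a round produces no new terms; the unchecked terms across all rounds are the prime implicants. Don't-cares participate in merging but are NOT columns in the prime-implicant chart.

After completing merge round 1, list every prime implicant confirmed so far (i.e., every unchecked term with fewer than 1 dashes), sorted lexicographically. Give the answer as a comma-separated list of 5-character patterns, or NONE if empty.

00100, 01101, 10101

size-2^0 implicants → 00100  01101  10000(✓)  10010(✓)  10011(✓)  10101  11000(✓)
size-2^1 implicants → 1-000  100-0  1001-
Unchecked terms (primes): 00100, 01101, 1-000, 100-0, 1001-, 10101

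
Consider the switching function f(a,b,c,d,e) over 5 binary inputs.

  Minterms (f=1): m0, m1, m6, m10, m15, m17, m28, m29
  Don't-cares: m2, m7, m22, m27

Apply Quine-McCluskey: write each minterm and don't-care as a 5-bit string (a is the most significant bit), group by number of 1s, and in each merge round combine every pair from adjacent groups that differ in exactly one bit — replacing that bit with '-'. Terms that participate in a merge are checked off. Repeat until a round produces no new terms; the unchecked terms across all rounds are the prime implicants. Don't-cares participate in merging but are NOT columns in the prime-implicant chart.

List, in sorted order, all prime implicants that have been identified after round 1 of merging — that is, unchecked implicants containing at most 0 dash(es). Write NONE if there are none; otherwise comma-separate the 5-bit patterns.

[col 0] 00000*, 00001*, 00010*, 00110*, 00111*, 01010*, 01111*, 10001*, 10110*, 11011, 11100*, 11101*
[col 1] -0001, -0110, 0-010, 0-111, 00-10, 000-0, 0000-, 0011-, 1110-
Prime implicants: -0001, -0110, 0-010, 0-111, 00-10, 000-0, 0000-, 0011-, 11011, 1110-

11011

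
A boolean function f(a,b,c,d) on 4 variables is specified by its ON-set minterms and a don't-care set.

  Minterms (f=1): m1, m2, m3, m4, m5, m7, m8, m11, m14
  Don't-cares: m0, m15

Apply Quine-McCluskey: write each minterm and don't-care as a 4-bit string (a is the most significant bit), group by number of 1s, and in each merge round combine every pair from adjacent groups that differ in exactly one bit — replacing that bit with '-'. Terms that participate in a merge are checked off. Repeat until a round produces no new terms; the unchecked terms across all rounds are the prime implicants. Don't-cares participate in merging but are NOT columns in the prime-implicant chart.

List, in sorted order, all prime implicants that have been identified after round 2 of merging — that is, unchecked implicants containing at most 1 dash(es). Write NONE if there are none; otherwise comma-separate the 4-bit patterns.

-000, 111-

size-2^0 implicants → 0000(✓)  0001(✓)  0010(✓)  0011(✓)  0100(✓)  0101(✓)  0111(✓)  1000(✓)  1011(✓)  1110(✓)  1111(✓)
size-2^1 implicants → -000  -011(✓)  -111(✓)  0-00(✓)  0-01(✓)  0-11(✓)  00-0(✓)  00-1(✓)  000-(✓)  001-(✓)  01-1(✓)  010-(✓)  1-11(✓)  111-
size-2^2 implicants → --11  0--1  0-0-  00--
Unchecked terms (primes): --11, -000, 0--1, 0-0-, 00--, 111-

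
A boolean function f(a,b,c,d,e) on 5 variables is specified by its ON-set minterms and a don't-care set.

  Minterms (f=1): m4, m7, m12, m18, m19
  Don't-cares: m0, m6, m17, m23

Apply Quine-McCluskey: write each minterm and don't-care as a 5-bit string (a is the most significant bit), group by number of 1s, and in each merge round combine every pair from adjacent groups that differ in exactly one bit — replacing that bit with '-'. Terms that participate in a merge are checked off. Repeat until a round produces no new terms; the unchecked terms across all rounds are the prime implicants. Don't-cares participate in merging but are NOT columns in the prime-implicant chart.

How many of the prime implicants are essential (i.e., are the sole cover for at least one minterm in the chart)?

Round 0: 00000✓ 00100✓ 00110✓ 00111✓ 01100✓ 10001✓ 10010✓ 10011✓ 10111✓
Round 1: -0111 0-100 00-00 001-0 0011- 10-11 100-1 1001-
PIs = {-0111, 0-100, 00-00, 001-0, 0011-, 10-11, 100-1, 1001-}
Coverage chart:
  m4: 0-100,00-00,001-0
  m7: -0111,0011-
  m12: 0-100 ←essential
  m18: 1001- ←essential
  m19: 10-11,100-1,1001-
Essential: 0-100, 1001-

2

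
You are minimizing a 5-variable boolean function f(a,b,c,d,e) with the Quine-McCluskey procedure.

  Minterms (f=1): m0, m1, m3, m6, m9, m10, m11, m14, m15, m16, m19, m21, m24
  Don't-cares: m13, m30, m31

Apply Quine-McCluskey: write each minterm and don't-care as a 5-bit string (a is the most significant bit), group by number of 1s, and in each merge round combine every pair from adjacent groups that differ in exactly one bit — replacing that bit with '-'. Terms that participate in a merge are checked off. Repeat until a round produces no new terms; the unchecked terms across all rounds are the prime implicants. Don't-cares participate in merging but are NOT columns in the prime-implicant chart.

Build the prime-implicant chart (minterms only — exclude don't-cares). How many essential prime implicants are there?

Round 0: 00000✓ 00001✓ 00011✓ 00110✓ 01001✓ 01010✓ 01011✓ 01101✓ 01110✓ 01111✓ 10000✓ 10011✓ 10101 11000✓ 11110✓ 11111✓
Round 1: -0000 -0011 -1110✓ -1111✓ 0-001✓ 0-011✓ 0-110 000-1✓ 0000- 01-01✓ 01-10✓ 01-11✓ 010-1✓ 0101-✓ 011-1✓ 0111-✓ 1-000 1111-✓
Round 2: -111- 0-0-1 01--1 01-1-
PIs = {-0000, -0011, -111-, 0-0-1, 0-110, 0000-, 01--1, 01-1-, 1-000, 10101}
Coverage chart:
  m0: -0000,0000-
  m1: 0-0-1,0000-
  m3: -0011,0-0-1
  m6: 0-110 ←essential
  m9: 0-0-1,01--1
  m10: 01-1- ←essential
  m11: 0-0-1,01--1,01-1-
  m14: -111-,0-110,01-1-
  m15: -111-,01--1,01-1-
  m16: -0000,1-000
  m19: -0011 ←essential
  m21: 10101 ←essential
  m24: 1-000 ←essential
Essential: -0011, 0-110, 01-1-, 1-000, 10101

5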